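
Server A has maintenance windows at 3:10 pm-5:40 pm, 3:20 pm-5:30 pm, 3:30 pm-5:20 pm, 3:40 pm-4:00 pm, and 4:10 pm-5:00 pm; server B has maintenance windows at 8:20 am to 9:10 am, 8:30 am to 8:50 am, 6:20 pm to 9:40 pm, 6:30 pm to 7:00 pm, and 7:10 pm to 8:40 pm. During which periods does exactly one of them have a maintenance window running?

Merge the first list: 3:10 pm-5:40 pm.
Merge the second list: 8:20 am-9:10 am, 6:20 pm-9:40 pm.
A \ B = 3:10 pm-5:40 pm.
B \ A = 8:20 am-9:10 am, 6:20 pm-9:40 pm.
Union of the two gives the symmetric difference.

8:20 am-9:10 am, 3:10 pm-5:40 pm, 6:20 pm-9:40 pm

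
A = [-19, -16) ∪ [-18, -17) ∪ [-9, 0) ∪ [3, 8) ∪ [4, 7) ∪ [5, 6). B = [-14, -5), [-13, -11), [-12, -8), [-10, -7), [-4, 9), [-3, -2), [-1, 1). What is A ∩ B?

[-9, -5) ∪ [-4, 0) ∪ [3, 8)

A, merged: [-19, -16), [-9, 0), [3, 8).
B, merged: [-14, -5), [-4, 9).
[-19, -16) meets no B interval.
[-9, 0) ∩ B → [-9, -5), [-4, 0).
[3, 8) ∩ B → [3, 8).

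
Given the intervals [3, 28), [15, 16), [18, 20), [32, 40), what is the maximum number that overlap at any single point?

Sweep endpoints in order; track running count of active intervals.
Peak of 2 reached at 15.

2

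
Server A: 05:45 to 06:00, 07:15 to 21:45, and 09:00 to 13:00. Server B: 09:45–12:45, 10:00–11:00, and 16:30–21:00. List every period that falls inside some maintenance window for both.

09:45–12:45, 16:30–21:00

Merge the first list: 05:45–06:00, 07:15–21:45.
Merge the second list: 09:45–12:45, 16:30–21:00.
05:45–06:00 falls entirely outside B.
07:15–21:45 overlaps B on 09:45–12:45, 16:30–21:00.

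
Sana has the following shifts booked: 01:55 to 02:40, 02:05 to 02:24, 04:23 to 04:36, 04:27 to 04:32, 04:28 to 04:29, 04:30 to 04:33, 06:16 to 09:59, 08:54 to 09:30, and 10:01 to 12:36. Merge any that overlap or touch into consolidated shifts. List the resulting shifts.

02:05-02:24 overlaps/touches 01:55-02:40 → extend to 01:55-02:40.
04:23-04:36 is disjoint → start new block.
04:27-04:32 overlaps/touches 04:23-04:36 → extend to 04:23-04:36.
04:28-04:29 overlaps/touches 04:23-04:36 → extend to 04:23-04:36.
04:30-04:33 overlaps/touches 04:23-04:36 → extend to 04:23-04:36.
06:16-09:59 is disjoint → start new block.
08:54-09:30 overlaps/touches 06:16-09:59 → extend to 06:16-09:59.
10:01-12:36 is disjoint → start new block.

01:55-02:40, 04:23-04:36, 06:16-09:59, 10:01-12:36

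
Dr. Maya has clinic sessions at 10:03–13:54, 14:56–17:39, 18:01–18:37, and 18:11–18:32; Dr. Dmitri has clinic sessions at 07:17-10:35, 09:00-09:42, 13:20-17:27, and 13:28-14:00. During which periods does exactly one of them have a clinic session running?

07:17-10:03, 10:35-13:20, 13:54-14:56, 17:27-17:39, 18:01-18:37

A, merged: 10:03-13:54, 14:56-17:39, 18:01-18:37.
B, merged: 07:17-10:35, 13:20-17:27.
Only in the first: 10:35-13:20, 17:27-17:39, 18:01-18:37.
Only in the second: 07:17-10:03, 13:54-14:56.
Together these are the periods covered by exactly one.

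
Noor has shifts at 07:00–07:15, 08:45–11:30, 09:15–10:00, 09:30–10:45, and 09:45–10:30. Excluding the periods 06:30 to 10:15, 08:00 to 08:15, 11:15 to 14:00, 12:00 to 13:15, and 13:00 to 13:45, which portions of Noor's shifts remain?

10:15–11:15

A, merged: 07:00–07:15, 08:45–11:30.
B, merged: 06:30–10:15, 11:15–14:00.
07:00–07:15 lies entirely inside B → drops out.
08:45–11:30 with B removed leaves 10:15–11:15.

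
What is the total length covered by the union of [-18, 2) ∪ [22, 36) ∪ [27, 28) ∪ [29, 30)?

34

Merged: [-18, 2), [22, 36).
Lengths: 20 + 14 = 34.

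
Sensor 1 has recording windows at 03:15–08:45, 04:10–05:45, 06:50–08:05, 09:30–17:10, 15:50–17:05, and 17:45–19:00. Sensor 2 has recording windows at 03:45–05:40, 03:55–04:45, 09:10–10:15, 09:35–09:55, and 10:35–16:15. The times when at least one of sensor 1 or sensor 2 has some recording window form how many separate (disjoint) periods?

A, merged: 03:15-08:45, 09:30-17:10, 17:45-19:00.
B, merged: 03:45-05:40, 09:10-10:15, 10:35-16:15.
A ∪ B = 03:15-08:45, 09:10-17:10, 17:45-19:00.
That is 3 disjoint pieces.

3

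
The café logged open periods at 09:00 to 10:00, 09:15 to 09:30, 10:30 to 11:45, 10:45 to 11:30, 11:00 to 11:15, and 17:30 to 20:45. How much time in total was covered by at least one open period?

5 h 30 min

Merged: 09:00–10:00, 10:30–11:45, 17:30–20:45.
Lengths: 1 h + 1 h 15 min + 3 h 15 min = 5 h 30 min.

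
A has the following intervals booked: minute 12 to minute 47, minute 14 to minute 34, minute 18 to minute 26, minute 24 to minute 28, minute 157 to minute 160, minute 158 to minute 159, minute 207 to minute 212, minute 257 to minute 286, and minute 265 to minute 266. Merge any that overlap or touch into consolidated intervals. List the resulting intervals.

minute 12 to minute 47, minute 157 to minute 160, minute 207 to minute 212, minute 257 to minute 286

minute 14 to minute 34 overlaps/touches minute 12 to minute 47 → extend to minute 12 to minute 47.
minute 18 to minute 26 overlaps/touches minute 12 to minute 47 → extend to minute 12 to minute 47.
minute 24 to minute 28 overlaps/touches minute 12 to minute 47 → extend to minute 12 to minute 47.
minute 157 to minute 160 is disjoint → start new block.
minute 158 to minute 159 overlaps/touches minute 157 to minute 160 → extend to minute 157 to minute 160.
minute 207 to minute 212 is disjoint → start new block.
minute 257 to minute 286 is disjoint → start new block.
minute 265 to minute 266 overlaps/touches minute 257 to minute 286 → extend to minute 257 to minute 286.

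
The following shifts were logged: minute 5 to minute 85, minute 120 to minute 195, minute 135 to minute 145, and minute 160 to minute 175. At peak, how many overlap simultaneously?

Sweep endpoints in order; track running count of active intervals.
Peak of 2 reached at minute 135.

2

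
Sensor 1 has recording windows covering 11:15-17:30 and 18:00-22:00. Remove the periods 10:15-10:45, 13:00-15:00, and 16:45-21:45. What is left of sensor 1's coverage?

11:15–13:00, 15:00–16:45, 21:45–22:00

11:15–17:30 \ B = 11:15–13:00, 15:00–16:45.
18:00–22:00 \ B = 21:45–22:00.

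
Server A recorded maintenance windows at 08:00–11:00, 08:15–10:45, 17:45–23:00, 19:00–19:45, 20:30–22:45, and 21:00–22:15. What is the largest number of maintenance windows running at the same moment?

At 21:00, 3 of the intervals are simultaneously active.
No point has more.

3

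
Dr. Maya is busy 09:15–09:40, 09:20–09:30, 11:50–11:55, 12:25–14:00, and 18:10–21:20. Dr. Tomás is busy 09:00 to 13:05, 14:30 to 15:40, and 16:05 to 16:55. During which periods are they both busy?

09:15-09:40, 11:50-11:55, 12:25-13:05

Merge the first list: 09:15-09:40, 11:50-11:55, 12:25-14:00, 18:10-21:20.
09:15-09:40 meets the second set on 09:15-09:40.
11:50-11:55 meets the second set on 11:50-11:55.
12:25-14:00 meets the second set on 12:25-13:05.
18:10-21:20: no overlap with the second set.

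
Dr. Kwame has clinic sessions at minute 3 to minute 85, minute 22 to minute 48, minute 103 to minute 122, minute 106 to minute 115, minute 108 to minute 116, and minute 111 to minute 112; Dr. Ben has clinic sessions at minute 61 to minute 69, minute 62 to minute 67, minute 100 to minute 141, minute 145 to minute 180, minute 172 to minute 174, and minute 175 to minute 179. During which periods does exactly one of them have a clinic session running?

Merge the first list: minute 3 to minute 85, minute 103 to minute 122.
Merge the second list: minute 61 to minute 69, minute 100 to minute 141, minute 145 to minute 180.
Only in the first: minute 3 to minute 61, minute 69 to minute 85.
Only in the second: minute 100 to minute 103, minute 122 to minute 141, minute 145 to minute 180.
Together these are the periods covered by exactly one.

minute 3 to minute 61, minute 69 to minute 85, minute 100 to minute 103, minute 122 to minute 141, minute 145 to minute 180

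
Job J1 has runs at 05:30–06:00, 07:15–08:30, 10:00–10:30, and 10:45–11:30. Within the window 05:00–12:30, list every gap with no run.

05:00-05:30, 06:00-07:15, 08:30-10:00, 10:30-10:45, 11:30-12:30

After merging, the occupied span is 05:30-06:00, 07:15-08:30, 10:00-10:30, 10:45-11:30.
Uncovered inside 05:00-12:30: 05:00-05:30, 06:00-07:15, 08:30-10:00, 10:30-10:45, 11:30-12:30.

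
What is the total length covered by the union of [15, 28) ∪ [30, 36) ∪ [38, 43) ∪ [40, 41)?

Merged: [15, 28), [30, 36), [38, 43).
Lengths: 13 + 6 + 5 = 24.

24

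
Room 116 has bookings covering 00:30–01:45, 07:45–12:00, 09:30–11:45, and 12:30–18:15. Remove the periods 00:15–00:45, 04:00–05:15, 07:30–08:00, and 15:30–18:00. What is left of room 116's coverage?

00:45-01:45, 08:00-12:00, 12:30-15:30, 18:00-18:15

Merge the first list: 00:30-01:45, 07:45-12:00, 12:30-18:15.
00:30-01:45 with B removed leaves 00:45-01:45.
07:45-12:00 with B removed leaves 08:00-12:00.
12:30-18:15 with B removed leaves 12:30-15:30, 18:00-18:15.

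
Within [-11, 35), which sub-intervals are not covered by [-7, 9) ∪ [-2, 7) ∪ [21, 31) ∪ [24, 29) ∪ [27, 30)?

[-11, -7) ∪ [9, 21) ∪ [31, 35)

The merged coverage is [-7, 9), [21, 31).
Uncovered inside [-11, 35): [-11, -7), [9, 21), [31, 35).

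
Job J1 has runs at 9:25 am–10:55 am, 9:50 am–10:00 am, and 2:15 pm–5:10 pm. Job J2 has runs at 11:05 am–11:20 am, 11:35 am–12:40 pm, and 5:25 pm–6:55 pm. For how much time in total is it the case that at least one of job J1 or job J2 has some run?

A, merged: 9:25 am-10:55 am, 2:15 pm-5:10 pm.
A ∪ B = 9:25 am-10:55 am, 11:05 am-11:20 am, 11:35 am-12:40 pm, 2:15 pm-5:10 pm, 5:25 pm-6:55 pm.
Total: 1 h 30 min + 15 min + 1 h 5 min + 2 h 55 min + 1 h 30 min = 7 h 15 min.

7 h 15 min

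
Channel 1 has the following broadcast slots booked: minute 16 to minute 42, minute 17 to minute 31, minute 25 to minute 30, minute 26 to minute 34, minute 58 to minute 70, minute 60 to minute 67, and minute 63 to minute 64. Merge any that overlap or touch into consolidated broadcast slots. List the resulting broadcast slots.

minute 17 to minute 31 overlaps/touches minute 16 to minute 42 → extend to minute 16 to minute 42.
minute 25 to minute 30 overlaps/touches minute 16 to minute 42 → extend to minute 16 to minute 42.
minute 26 to minute 34 overlaps/touches minute 16 to minute 42 → extend to minute 16 to minute 42.
minute 58 to minute 70 is disjoint → start new block.
minute 60 to minute 67 overlaps/touches minute 58 to minute 70 → extend to minute 58 to minute 70.
minute 63 to minute 64 overlaps/touches minute 58 to minute 70 → extend to minute 58 to minute 70.

minute 16 to minute 42, minute 58 to minute 70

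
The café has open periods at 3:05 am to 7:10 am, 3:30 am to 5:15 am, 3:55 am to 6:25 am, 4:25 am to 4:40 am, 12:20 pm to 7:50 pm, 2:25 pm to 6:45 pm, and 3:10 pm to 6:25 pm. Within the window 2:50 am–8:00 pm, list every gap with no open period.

2:50 am–3:05 am, 7:10 am–12:20 pm, 7:50 pm–8:00 pm

Covered (merged): 3:05 am–7:10 am, 12:20 pm–7:50 pm.
Gaps within 2:50 am–8:00 pm: 2:50 am–3:05 am, 7:10 am–12:20 pm, 7:50 pm–8:00 pm.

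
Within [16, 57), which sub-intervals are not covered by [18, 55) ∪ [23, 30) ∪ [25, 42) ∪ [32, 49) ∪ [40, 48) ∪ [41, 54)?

[16, 18) ∪ [55, 57)

After merging, the occupied span is [18, 55).
Uncovered inside [16, 57): [16, 18), [55, 57).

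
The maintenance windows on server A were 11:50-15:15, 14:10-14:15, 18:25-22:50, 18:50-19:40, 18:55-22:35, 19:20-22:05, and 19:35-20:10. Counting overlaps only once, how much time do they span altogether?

Merged: 11:50–15:15, 18:25–22:50.
Lengths: 3 h 25 min + 4 h 25 min = 7 h 50 min.

7 h 50 min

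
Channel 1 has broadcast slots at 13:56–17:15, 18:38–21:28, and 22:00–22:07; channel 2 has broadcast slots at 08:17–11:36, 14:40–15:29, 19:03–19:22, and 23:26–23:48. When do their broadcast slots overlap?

14:40–15:29, 19:03–19:22

13:56–17:15 meets the second set on 14:40–15:29.
18:38–21:28 meets the second set on 19:03–19:22.
22:00–22:07: no overlap with the second set.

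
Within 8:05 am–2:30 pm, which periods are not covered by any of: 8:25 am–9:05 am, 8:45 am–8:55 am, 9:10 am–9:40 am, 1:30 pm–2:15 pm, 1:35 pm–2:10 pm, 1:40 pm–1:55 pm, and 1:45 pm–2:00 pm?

After merging, the occupied span is 8:25 am-9:05 am, 9:10 am-9:40 am, 1:30 pm-2:15 pm.
Complement within 8:05 am-2:30 pm: 8:05 am-8:25 am, 9:05 am-9:10 am, 9:40 am-1:30 pm, 2:15 pm-2:30 pm.

8:05 am-8:25 am, 9:05 am-9:10 am, 9:40 am-1:30 pm, 2:15 pm-2:30 pm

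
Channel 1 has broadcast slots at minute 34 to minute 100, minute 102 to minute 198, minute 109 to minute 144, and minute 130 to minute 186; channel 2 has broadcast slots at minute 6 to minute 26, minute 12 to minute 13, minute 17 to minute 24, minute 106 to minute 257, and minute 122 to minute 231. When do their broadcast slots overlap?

minute 106 to minute 198

A, merged: minute 34 to minute 100, minute 102 to minute 198.
B, merged: minute 6 to minute 26, minute 106 to minute 257.
minute 34 to minute 100 meets no B interval.
minute 102 to minute 198 ∩ B → minute 106 to minute 198.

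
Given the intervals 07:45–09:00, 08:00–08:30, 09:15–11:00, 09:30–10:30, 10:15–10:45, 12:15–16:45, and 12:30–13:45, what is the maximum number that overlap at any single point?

At 10:15, 3 of the intervals are simultaneously active.
No point has more.

3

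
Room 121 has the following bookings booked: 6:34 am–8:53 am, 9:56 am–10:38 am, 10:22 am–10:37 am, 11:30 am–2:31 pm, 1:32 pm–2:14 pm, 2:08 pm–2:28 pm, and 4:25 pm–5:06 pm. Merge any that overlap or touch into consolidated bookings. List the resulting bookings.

9:56 am-10:38 am is disjoint → start new block.
10:22 am-10:37 am overlaps/touches 9:56 am-10:38 am → extend to 9:56 am-10:38 am.
11:30 am-2:31 pm is disjoint → start new block.
1:32 pm-2:14 pm overlaps/touches 11:30 am-2:31 pm → extend to 11:30 am-2:31 pm.
2:08 pm-2:28 pm overlaps/touches 11:30 am-2:31 pm → extend to 11:30 am-2:31 pm.
4:25 pm-5:06 pm is disjoint → start new block.

6:34 am-8:53 am, 9:56 am-10:38 am, 11:30 am-2:31 pm, 4:25 pm-5:06 pm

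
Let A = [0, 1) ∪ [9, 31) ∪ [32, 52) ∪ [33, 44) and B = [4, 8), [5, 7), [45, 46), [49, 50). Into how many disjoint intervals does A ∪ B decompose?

4

First set merges to [0, 1), [9, 31), [32, 52).
Second set merges to [4, 8), [45, 46), [49, 50).
A ∪ B = [0, 1), [4, 8), [9, 31), [32, 52).
That is 4 disjoint pieces.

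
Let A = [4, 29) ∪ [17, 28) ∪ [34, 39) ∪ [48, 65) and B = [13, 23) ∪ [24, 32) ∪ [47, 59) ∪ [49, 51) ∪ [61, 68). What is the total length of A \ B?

First set merges to [4, 29), [34, 39), [48, 65).
Second set merges to [13, 23), [24, 32), [47, 59), [61, 68).
A \ B = [4, 13), [23, 24), [34, 39), [59, 61).
Total: 9 + 1 + 5 + 2 = 17.

17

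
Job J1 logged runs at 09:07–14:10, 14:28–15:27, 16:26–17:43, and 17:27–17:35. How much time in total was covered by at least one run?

7 h 19 min

Merged: 09:07–14:10, 14:28–15:27, 16:26–17:43.
Lengths: 5 h 3 min + 59 min + 1 h 17 min = 7 h 19 min.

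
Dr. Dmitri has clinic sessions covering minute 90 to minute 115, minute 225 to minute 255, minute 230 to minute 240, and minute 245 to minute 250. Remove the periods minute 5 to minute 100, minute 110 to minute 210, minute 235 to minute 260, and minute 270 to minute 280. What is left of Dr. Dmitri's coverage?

minute 100 to minute 110, minute 225 to minute 235

First set merges to minute 90 to minute 115, minute 225 to minute 255.
minute 90 to minute 115 with B removed leaves minute 100 to minute 110.
minute 225 to minute 255 with B removed leaves minute 225 to minute 235.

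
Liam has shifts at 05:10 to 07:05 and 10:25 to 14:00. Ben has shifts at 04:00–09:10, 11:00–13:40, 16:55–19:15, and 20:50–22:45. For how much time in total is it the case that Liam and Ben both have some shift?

A ∩ B = 05:10–07:05, 11:00–13:40.
Total: 1 h 55 min + 2 h 40 min = 4 h 35 min.

4 h 35 min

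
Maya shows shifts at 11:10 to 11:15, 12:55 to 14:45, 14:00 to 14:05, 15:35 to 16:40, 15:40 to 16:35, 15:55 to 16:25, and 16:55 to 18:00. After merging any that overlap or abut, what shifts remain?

12:55-14:45 is disjoint → start new block.
14:00-14:05 overlaps/touches 12:55-14:45 → extend to 12:55-14:45.
15:35-16:40 is disjoint → start new block.
15:40-16:35 overlaps/touches 15:35-16:40 → extend to 15:35-16:40.
15:55-16:25 overlaps/touches 15:35-16:40 → extend to 15:35-16:40.
16:55-18:00 is disjoint → start new block.

11:10-11:15, 12:55-14:45, 15:35-16:40, 16:55-18:00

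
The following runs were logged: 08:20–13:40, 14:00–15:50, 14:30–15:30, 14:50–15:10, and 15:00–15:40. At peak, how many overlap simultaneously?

4

At 15:00, 4 of the intervals are simultaneously active.
No point has more.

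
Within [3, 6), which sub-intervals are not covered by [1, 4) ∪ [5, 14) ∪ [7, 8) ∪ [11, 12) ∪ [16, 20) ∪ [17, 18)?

After merging, the occupied span is [1, 4), [5, 14), [16, 20).
Complement within [3, 6): [4, 5).

[4, 5)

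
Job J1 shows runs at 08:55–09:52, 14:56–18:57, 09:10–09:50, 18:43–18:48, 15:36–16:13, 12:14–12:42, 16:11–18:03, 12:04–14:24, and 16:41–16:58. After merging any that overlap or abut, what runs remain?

08:55–09:52, 12:04–14:24, 14:56–18:57

Sort by start: 08:55–09:52, 09:10–09:50, 12:04–14:24, 12:14–12:42, 14:56–18:57, 15:36–16:13, 16:11–18:03, 16:41–16:58, 18:43–18:48.
09:10–09:50 overlaps/touches 08:55–09:52 → extend to 08:55–09:52.
12:04–14:24 is disjoint → start new block.
12:14–12:42 overlaps/touches 12:04–14:24 → extend to 12:04–14:24.
14:56–18:57 is disjoint → start new block.
15:36–16:13 overlaps/touches 14:56–18:57 → extend to 14:56–18:57.
16:11–18:03 overlaps/touches 14:56–18:57 → extend to 14:56–18:57.
16:41–16:58 overlaps/touches 14:56–18:57 → extend to 14:56–18:57.
18:43–18:48 overlaps/touches 14:56–18:57 → extend to 14:56–18:57.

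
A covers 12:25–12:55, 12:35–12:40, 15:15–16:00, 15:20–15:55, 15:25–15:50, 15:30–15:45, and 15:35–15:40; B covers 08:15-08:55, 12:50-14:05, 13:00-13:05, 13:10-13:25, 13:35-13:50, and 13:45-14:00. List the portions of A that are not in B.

A, merged: 12:25-12:55, 15:15-16:00.
B, merged: 08:15-08:55, 12:50-14:05.
12:25-12:55 \ B = 12:25-12:50.
15:15-16:00: nothing removed.

12:25-12:50, 15:15-16:00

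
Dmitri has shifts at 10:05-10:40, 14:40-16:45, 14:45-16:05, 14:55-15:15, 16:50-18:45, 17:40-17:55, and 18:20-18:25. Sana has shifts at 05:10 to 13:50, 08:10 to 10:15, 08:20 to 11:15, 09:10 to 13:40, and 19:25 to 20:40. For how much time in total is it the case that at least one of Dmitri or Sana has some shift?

13 h 55 min

A, merged: 10:05-10:40, 14:40-16:45, 16:50-18:45.
B, merged: 05:10-13:50, 19:25-20:40.
A ∪ B = 05:10-13:50, 14:40-16:45, 16:50-18:45, 19:25-20:40.
Total: 8 h 40 min + 2 h 5 min + 1 h 55 min + 1 h 15 min = 13 h 55 min.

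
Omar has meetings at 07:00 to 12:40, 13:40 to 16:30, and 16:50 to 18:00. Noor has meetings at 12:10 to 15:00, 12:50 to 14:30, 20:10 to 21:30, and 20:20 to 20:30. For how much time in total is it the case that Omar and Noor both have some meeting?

Merge the second list: 12:10–15:00, 20:10–21:30.
A ∩ B = 12:10–12:40, 13:40–15:00.
Total: 30 min + 1 h 20 min = 1 h 50 min.

1 h 50 min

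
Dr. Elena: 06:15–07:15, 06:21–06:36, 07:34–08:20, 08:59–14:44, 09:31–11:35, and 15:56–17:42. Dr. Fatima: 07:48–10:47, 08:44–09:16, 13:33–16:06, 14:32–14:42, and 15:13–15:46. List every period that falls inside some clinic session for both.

First set merges to 06:15–07:15, 07:34–08:20, 08:59–14:44, 15:56–17:42.
Second set merges to 07:48–10:47, 13:33–16:06.
06:15–07:15 falls entirely outside B.
07:34–08:20 overlaps B on 07:48–08:20.
08:59–14:44 overlaps B on 08:59–10:47, 13:33–14:44.
15:56–17:42 overlaps B on 15:56–16:06.

07:48–08:20, 08:59–10:47, 13:33–14:44, 15:56–16:06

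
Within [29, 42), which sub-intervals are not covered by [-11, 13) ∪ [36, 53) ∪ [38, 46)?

The merged coverage is [-11, 13), [36, 53).
Uncovered inside [29, 42): [29, 36).

[29, 36)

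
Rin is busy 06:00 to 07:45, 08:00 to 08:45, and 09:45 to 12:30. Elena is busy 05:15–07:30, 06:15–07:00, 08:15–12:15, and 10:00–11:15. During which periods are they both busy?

06:00–07:30, 08:15–08:45, 09:45–12:15

Second set merges to 05:15–07:30, 08:15–12:15.
06:00–07:45 meets the second set on 06:00–07:30.
08:00–08:45 meets the second set on 08:15–08:45.
09:45–12:30 meets the second set on 09:45–12:15.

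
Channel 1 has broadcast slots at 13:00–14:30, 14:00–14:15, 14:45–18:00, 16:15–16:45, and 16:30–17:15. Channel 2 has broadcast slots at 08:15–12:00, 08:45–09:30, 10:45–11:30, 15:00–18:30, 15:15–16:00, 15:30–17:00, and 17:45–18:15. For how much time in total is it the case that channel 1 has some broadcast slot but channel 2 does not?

1 h 45 min

A, merged: 13:00-14:30, 14:45-18:00.
B, merged: 08:15-12:00, 15:00-18:30.
A \ B = 13:00-14:30, 14:45-15:00.
Total: 1 h 30 min + 15 min = 1 h 45 min.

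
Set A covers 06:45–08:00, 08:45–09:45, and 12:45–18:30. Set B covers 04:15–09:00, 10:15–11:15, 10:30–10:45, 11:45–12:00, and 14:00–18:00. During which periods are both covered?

06:45–08:00, 08:45–09:00, 14:00–18:00

Second set merges to 04:15–09:00, 10:15–11:15, 11:45–12:00, 14:00–18:00.
06:45–08:00 meets the second set on 06:45–08:00.
08:45–09:45 meets the second set on 08:45–09:00.
12:45–18:30 meets the second set on 14:00–18:00.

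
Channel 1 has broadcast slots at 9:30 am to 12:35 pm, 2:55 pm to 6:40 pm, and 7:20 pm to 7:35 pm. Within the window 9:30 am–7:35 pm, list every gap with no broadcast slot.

12:35 pm–2:55 pm, 6:40 pm–7:20 pm

The merged coverage is 9:30 am–12:35 pm, 2:55 pm–6:40 pm, 7:20 pm–7:35 pm.
Complement within 9:30 am–7:35 pm: 12:35 pm–2:55 pm, 6:40 pm–7:20 pm.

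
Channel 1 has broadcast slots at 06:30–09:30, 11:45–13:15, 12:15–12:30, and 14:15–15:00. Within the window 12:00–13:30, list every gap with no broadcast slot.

13:15–13:30

Covered (merged): 06:30–09:30, 11:45–13:15, 14:15–15:00.
Gaps within 12:00–13:30: 13:15–13:30.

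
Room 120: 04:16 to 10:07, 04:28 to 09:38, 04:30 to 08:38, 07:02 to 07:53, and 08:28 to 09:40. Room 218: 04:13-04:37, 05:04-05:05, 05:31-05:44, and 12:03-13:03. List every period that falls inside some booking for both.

04:16-04:37, 05:04-05:05, 05:31-05:44

First set merges to 04:16-10:07.
04:16-10:07 ∩ B → 04:16-04:37, 05:04-05:05, 05:31-05:44.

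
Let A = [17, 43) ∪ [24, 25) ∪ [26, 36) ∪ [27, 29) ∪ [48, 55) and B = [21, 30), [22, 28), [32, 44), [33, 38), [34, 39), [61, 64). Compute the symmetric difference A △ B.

A, merged: [17, 43), [48, 55).
B, merged: [21, 30), [32, 44), [61, 64).
A \ B = [17, 21), [30, 32), [48, 55).
B \ A = [43, 44), [61, 64).
Union of the two gives the symmetric difference.

[17, 21) ∪ [30, 32) ∪ [43, 44) ∪ [48, 55) ∪ [61, 64)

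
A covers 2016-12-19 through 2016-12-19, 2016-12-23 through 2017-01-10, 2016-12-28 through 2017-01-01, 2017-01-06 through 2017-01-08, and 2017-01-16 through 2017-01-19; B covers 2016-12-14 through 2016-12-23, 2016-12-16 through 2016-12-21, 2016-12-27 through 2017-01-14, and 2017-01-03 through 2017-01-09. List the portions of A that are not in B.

2016-12-24 through 2016-12-26, 2017-01-16 through 2017-01-19

Merge the first list: 2016-12-19 through 2016-12-19, 2016-12-23 through 2017-01-10, 2017-01-16 through 2017-01-19.
Merge the second list: 2016-12-14 through 2016-12-23, 2016-12-27 through 2017-01-14.
2016-12-19 through 2016-12-19: entirely removed.
2016-12-23 through 2017-01-10 \ B = 2016-12-24 through 2016-12-26.
2017-01-16 through 2017-01-19: nothing removed.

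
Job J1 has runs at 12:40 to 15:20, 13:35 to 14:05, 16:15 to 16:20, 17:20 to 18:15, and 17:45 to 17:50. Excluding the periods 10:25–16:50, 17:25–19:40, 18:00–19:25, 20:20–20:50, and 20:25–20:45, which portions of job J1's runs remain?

17:20–17:25

Merge the first list: 12:40–15:20, 16:15–16:20, 17:20–18:15.
Merge the second list: 10:25–16:50, 17:25–19:40, 20:20–20:50.
12:40–15:20: entirely removed.
16:15–16:20: entirely removed.
17:20–18:15 \ B = 17:20–17:25.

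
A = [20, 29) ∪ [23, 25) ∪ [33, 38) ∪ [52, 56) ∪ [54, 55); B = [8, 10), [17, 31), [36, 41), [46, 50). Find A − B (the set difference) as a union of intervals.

Merge the first list: [20, 29), [33, 38), [52, 56).
[20, 29): fully covered by B → removed.
[33, 38) minus B → [33, 36).
[52, 56): no B overlap → unchanged.

[33, 36) ∪ [52, 56)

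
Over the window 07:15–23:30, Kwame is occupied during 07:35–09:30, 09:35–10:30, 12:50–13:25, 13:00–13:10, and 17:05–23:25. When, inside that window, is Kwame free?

After merging, the occupied span is 07:35–09:30, 09:35–10:30, 12:50–13:25, 17:05–23:25.
Gaps within 07:15–23:30: 07:15–07:35, 09:30–09:35, 10:30–12:50, 13:25–17:05, 23:25–23:30.

07:15–07:35, 09:30–09:35, 10:30–12:50, 13:25–17:05, 23:25–23:30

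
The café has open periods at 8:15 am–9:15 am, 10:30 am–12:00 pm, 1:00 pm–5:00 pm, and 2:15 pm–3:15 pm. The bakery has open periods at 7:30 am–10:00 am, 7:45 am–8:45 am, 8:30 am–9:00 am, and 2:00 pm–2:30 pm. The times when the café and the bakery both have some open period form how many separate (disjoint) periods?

A, merged: 8:15 am–9:15 am, 10:30 am–12:00 pm, 1:00 pm–5:00 pm.
B, merged: 7:30 am–10:00 am, 2:00 pm–2:30 pm.
A ∩ B = 8:15 am–9:15 am, 2:00 pm–2:30 pm.
That is 2 disjoint pieces.

2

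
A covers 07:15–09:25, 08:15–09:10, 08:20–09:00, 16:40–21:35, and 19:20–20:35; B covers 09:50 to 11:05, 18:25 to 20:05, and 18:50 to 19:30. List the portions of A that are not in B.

07:15–09:25, 16:40–18:25, 20:05–21:35

Merge the first list: 07:15–09:25, 16:40–21:35.
Merge the second list: 09:50–11:05, 18:25–20:05.
07:15–09:25 is untouched.
16:40–21:35 with B removed leaves 16:40–18:25, 20:05–21:35.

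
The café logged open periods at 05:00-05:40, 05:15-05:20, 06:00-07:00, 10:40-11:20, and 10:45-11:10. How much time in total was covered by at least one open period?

2 h 20 min

Merged: 05:00-05:40, 06:00-07:00, 10:40-11:20.
Lengths: 40 min + 1 h + 40 min = 2 h 20 min.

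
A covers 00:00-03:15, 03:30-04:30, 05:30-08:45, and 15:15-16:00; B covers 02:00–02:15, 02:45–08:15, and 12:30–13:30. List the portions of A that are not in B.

00:00–02:00, 02:15–02:45, 08:15–08:45, 15:15–16:00

00:00–03:15 minus B → 00:00–02:00, 02:15–02:45.
03:30–04:30: fully covered by B → removed.
05:30–08:45 minus B → 08:15–08:45.
15:15–16:00: no B overlap → unchanged.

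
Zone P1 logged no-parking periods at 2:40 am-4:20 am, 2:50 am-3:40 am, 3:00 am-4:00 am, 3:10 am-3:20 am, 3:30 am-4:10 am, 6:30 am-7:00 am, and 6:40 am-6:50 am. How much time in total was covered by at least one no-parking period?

2 h 10 min

Merged: 2:40 am–4:20 am, 6:30 am–7:00 am.
Lengths: 1 h 40 min + 30 min = 2 h 10 min.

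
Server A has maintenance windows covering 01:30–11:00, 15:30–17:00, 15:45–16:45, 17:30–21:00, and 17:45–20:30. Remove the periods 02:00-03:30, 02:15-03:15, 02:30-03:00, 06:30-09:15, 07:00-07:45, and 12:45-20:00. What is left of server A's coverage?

Merge the first list: 01:30-11:00, 15:30-17:00, 17:30-21:00.
Merge the second list: 02:00-03:30, 06:30-09:15, 12:45-20:00.
01:30-11:00 with B removed leaves 01:30-02:00, 03:30-06:30, 09:15-11:00.
15:30-17:00 lies entirely inside B → drops out.
17:30-21:00 with B removed leaves 20:00-21:00.

01:30-02:00, 03:30-06:30, 09:15-11:00, 20:00-21:00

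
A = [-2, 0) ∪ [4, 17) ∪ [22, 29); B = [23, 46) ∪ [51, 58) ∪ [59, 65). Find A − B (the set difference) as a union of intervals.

[-2, 0): nothing removed.
[4, 17): nothing removed.
[22, 29) \ B = [22, 23).

[-2, 0) ∪ [4, 17) ∪ [22, 23)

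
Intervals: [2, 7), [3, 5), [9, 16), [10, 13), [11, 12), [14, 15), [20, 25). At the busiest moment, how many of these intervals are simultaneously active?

3

At 11, 3 of the intervals are simultaneously active.
No point has more.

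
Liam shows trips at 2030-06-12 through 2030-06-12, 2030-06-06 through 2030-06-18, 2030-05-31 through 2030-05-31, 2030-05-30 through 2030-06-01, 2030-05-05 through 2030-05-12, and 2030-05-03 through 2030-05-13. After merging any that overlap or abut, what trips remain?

Sort by start: 2030-05-03 through 2030-05-13, 2030-05-05 through 2030-05-12, 2030-05-30 through 2030-06-01, 2030-05-31 through 2030-05-31, 2030-06-06 through 2030-06-18, 2030-06-12 through 2030-06-12.
2030-05-05 through 2030-05-12 overlaps/touches 2030-05-03 through 2030-05-13 → extend to 2030-05-03 through 2030-05-13.
2030-05-30 through 2030-06-01 is disjoint → start new block.
2030-05-31 through 2030-05-31 overlaps/touches 2030-05-30 through 2030-06-01 → extend to 2030-05-30 through 2030-06-01.
2030-06-06 through 2030-06-18 is disjoint → start new block.
2030-06-12 through 2030-06-12 overlaps/touches 2030-06-06 through 2030-06-18 → extend to 2030-06-06 through 2030-06-18.

2030-05-03 through 2030-05-13, 2030-05-30 through 2030-06-01, 2030-06-06 through 2030-06-18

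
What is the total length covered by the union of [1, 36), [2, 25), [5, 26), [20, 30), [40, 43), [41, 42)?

38

Merged: [1, 36), [40, 43).
Lengths: 35 + 3 = 38.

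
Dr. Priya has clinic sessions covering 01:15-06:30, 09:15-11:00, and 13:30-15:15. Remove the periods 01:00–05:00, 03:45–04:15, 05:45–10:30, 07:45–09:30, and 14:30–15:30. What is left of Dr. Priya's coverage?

05:00–05:45, 10:30–11:00, 13:30–14:30

Second set merges to 01:00–05:00, 05:45–10:30, 14:30–15:30.
01:15–06:30 with B removed leaves 05:00–05:45.
09:15–11:00 with B removed leaves 10:30–11:00.
13:30–15:15 with B removed leaves 13:30–14:30.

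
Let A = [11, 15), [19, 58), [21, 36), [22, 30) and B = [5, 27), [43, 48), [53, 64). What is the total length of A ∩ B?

A, merged: [11, 15), [19, 58).
A ∩ B = [11, 15), [19, 27), [43, 48), [53, 58).
Total: 4 + 8 + 5 + 5 = 22.

22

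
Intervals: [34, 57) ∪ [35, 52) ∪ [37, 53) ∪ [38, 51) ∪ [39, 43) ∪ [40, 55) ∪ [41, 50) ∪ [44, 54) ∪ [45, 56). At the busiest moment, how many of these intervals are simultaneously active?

8

At 45, 8 of the intervals are simultaneously active.
No point has more.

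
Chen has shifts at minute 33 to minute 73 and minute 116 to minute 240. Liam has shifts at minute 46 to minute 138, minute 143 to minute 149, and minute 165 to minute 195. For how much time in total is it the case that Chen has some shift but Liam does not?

79 minutes

A \ B = minute 33 to minute 46, minute 138 to minute 143, minute 149 to minute 165, minute 195 to minute 240.
Total: 13 minutes + 5 minutes + 16 minutes + 45 minutes = 79 minutes.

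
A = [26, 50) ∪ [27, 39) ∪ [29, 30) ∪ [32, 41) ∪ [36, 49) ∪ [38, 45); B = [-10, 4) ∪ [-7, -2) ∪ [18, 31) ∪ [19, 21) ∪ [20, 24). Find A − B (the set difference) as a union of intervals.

[31, 50)

First set merges to [26, 50).
Second set merges to [-10, 4), [18, 31).
[26, 50) minus B → [31, 50).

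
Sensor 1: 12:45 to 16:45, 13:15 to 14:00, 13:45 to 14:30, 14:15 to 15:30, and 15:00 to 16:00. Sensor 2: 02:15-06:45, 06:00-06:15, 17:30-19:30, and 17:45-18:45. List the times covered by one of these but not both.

Merge the first list: 12:45-16:45.
Merge the second list: 02:15-06:45, 17:30-19:30.
A \ B = 12:45-16:45.
B \ A = 02:15-06:45, 17:30-19:30.
Union of the two gives the symmetric difference.

02:15-06:45, 12:45-16:45, 17:30-19:30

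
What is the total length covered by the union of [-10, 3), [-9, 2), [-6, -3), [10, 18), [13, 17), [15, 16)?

21

Merged: [-10, 3), [10, 18).
Lengths: 13 + 8 = 21.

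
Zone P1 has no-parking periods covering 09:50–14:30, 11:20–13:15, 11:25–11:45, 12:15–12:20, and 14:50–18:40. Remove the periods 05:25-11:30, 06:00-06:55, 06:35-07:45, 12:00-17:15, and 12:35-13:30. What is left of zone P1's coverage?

First set merges to 09:50-14:30, 14:50-18:40.
Second set merges to 05:25-11:30, 12:00-17:15.
09:50-14:30 minus B → 11:30-12:00.
14:50-18:40 minus B → 17:15-18:40.

11:30-12:00, 17:15-18:40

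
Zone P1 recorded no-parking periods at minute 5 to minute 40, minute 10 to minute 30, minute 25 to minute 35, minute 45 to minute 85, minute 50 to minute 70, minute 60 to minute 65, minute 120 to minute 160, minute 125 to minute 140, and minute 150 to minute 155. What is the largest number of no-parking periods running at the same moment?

3

At minute 25, 3 of the intervals are simultaneously active.
No point has more.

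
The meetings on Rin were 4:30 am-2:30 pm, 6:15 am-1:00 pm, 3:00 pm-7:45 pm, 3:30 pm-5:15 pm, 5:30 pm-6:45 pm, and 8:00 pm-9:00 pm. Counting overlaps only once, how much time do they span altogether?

Merged: 4:30 am–2:30 pm, 3:00 pm–7:45 pm, 8:00 pm–9:00 pm.
Lengths: 10 h + 4 h 45 min + 1 h = 15 h 45 min.

15 h 45 min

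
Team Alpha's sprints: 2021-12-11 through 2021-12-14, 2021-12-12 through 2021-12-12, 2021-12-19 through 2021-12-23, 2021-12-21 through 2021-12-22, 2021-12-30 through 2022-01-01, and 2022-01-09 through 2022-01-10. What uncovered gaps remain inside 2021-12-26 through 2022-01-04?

2021-12-26 through 2021-12-29, 2022-01-02 through 2022-01-04

The merged coverage is 2021-12-11 through 2021-12-14, 2021-12-19 through 2021-12-23, 2021-12-30 through 2022-01-01, 2022-01-09 through 2022-01-10.
Uncovered inside 2021-12-26 through 2022-01-04: 2021-12-26 through 2021-12-29, 2022-01-02 through 2022-01-04.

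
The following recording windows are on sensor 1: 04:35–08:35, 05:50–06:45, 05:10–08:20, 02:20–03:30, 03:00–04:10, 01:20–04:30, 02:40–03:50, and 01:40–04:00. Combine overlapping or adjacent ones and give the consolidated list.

Sort by start: 01:20-04:30, 01:40-04:00, 02:20-03:30, 02:40-03:50, 03:00-04:10, 04:35-08:35, 05:10-08:20, 05:50-06:45.
01:40-04:00 overlaps/touches 01:20-04:30 → extend to 01:20-04:30.
02:20-03:30 overlaps/touches 01:20-04:30 → extend to 01:20-04:30.
02:40-03:50 overlaps/touches 01:20-04:30 → extend to 01:20-04:30.
03:00-04:10 overlaps/touches 01:20-04:30 → extend to 01:20-04:30.
04:35-08:35 is disjoint → start new block.
05:10-08:20 overlaps/touches 04:35-08:35 → extend to 04:35-08:35.
05:50-06:45 overlaps/touches 04:35-08:35 → extend to 04:35-08:35.

01:20-04:30, 04:35-08:35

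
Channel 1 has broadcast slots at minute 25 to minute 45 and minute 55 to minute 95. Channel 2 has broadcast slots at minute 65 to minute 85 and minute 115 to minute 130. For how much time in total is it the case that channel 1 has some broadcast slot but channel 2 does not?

40 minutes

A \ B = minute 25 to minute 45, minute 55 to minute 65, minute 85 to minute 95.
Total: 20 minutes + 10 minutes + 10 minutes = 40 minutes.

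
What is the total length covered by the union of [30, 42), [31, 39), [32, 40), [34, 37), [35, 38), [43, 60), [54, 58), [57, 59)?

29

Merged: [30, 42), [43, 60).
Lengths: 12 + 17 = 29.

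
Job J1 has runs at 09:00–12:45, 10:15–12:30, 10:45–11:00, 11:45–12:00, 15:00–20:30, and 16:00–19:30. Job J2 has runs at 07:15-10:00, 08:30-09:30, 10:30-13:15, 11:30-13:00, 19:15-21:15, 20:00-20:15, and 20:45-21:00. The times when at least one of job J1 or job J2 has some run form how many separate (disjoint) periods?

2

A, merged: 09:00-12:45, 15:00-20:30.
B, merged: 07:15-10:00, 10:30-13:15, 19:15-21:15.
A ∪ B = 07:15-13:15, 15:00-21:15.
That is 2 disjoint pieces.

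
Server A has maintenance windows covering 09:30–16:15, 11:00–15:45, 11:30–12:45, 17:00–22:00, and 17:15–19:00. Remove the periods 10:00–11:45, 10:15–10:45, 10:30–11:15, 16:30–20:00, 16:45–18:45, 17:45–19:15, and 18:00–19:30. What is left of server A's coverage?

A, merged: 09:30-16:15, 17:00-22:00.
B, merged: 10:00-11:45, 16:30-20:00.
09:30-16:15 with B removed leaves 09:30-10:00, 11:45-16:15.
17:00-22:00 with B removed leaves 20:00-22:00.

09:30-10:00, 11:45-16:15, 20:00-22:00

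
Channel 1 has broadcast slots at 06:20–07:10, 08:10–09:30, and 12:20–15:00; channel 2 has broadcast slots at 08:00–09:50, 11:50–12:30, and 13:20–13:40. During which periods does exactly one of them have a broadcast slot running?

06:20-07:10, 08:00-08:10, 09:30-09:50, 11:50-12:20, 12:30-13:20, 13:40-15:00

A but not B: 06:20-07:10, 12:30-13:20, 13:40-15:00.
B but not A: 08:00-08:10, 09:30-09:50, 11:50-12:20.
Combining gives A △ B.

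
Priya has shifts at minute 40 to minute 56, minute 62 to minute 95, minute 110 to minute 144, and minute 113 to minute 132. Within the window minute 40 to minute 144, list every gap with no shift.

minute 56 to minute 62, minute 95 to minute 110

After merging, the occupied span is minute 40 to minute 56, minute 62 to minute 95, minute 110 to minute 144.
Gaps within minute 40 to minute 144: minute 56 to minute 62, minute 95 to minute 110.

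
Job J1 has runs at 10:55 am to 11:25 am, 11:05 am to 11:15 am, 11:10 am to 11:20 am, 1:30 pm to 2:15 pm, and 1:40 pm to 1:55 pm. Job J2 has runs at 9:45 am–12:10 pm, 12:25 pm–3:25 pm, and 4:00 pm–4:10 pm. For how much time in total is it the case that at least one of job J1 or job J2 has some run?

A, merged: 10:55 am-11:25 am, 1:30 pm-2:15 pm.
A ∪ B = 9:45 am-12:10 pm, 12:25 pm-3:25 pm, 4:00 pm-4:10 pm.
Total: 2 h 25 min + 3 h + 10 min = 5 h 35 min.

5 h 35 min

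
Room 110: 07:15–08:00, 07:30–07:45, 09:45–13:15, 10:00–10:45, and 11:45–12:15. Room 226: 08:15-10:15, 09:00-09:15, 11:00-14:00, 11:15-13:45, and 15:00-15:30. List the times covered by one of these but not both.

07:15-08:00, 08:15-09:45, 10:15-11:00, 13:15-14:00, 15:00-15:30

Merge the first list: 07:15-08:00, 09:45-13:15.
Merge the second list: 08:15-10:15, 11:00-14:00, 15:00-15:30.
Only in the first: 07:15-08:00, 10:15-11:00.
Only in the second: 08:15-09:45, 13:15-14:00, 15:00-15:30.
Together these are the periods covered by exactly one.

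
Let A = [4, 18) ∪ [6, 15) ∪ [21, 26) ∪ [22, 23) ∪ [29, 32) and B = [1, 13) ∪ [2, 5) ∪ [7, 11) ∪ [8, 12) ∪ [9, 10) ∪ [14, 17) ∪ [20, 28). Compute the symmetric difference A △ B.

First set merges to [4, 18), [21, 26), [29, 32).
Second set merges to [1, 13), [14, 17), [20, 28).
Only in the first: [13, 14), [17, 18), [29, 32).
Only in the second: [1, 4), [20, 21), [26, 28).
Together these are the periods covered by exactly one.

[1, 4) ∪ [13, 14) ∪ [17, 18) ∪ [20, 21) ∪ [26, 28) ∪ [29, 32)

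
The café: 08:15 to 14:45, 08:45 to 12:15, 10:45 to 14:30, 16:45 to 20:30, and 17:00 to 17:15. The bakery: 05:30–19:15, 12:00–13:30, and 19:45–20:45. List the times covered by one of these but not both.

05:30-08:15, 14:45-16:45, 19:15-19:45, 20:30-20:45

First set merges to 08:15-14:45, 16:45-20:30.
Second set merges to 05:30-19:15, 19:45-20:45.
A \ B = 19:15-19:45.
B \ A = 05:30-08:15, 14:45-16:45, 20:30-20:45.
Union of the two gives the symmetric difference.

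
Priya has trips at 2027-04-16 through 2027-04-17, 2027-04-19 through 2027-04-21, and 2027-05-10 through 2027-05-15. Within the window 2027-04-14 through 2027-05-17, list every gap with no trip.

2027-04-14 through 2027-04-15, 2027-04-18 through 2027-04-18, 2027-04-22 through 2027-05-09, 2027-05-16 through 2027-05-17

After merging, the occupied span is 2027-04-16 through 2027-04-17, 2027-04-19 through 2027-04-21, 2027-05-10 through 2027-05-15.
Gaps within 2027-04-14 through 2027-05-17: 2027-04-14 through 2027-04-15, 2027-04-18 through 2027-04-18, 2027-04-22 through 2027-05-09, 2027-05-16 through 2027-05-17.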